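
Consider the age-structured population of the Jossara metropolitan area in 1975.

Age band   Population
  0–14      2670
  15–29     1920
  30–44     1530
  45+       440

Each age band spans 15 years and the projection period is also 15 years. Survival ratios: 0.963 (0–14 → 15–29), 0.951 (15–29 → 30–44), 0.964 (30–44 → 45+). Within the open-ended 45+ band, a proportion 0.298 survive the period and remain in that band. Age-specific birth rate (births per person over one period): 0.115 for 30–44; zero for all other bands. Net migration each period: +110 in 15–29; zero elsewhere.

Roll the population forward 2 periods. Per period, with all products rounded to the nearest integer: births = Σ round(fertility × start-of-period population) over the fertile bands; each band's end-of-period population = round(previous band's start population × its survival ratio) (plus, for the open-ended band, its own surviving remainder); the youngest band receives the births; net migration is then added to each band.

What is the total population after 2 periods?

5278

— Period 1 —
Births: 1530 × 0.115 = 176
15–29: 2670 × 0.963 = 2571
30–44: 1920 × 0.951 = 1826
45+: 1530 × 0.964 + 440 × 0.298 = 1475 + 131 = 1606
Net migration: 15–29 + 110 → 2681
Population now: 0–14=176, 15–29=2681, 30–44=1826, 45+=1606
— Period 2 —
Births: 1826 × 0.115 = 210
15–29: 176 × 0.963 = 169
30–44: 2681 × 0.951 = 2550
45+: 1826 × 0.964 + 1606 × 0.298 = 1760 + 479 = 2239
Net migration: 15–29 + 110 → 279
Population now: 0–14=210, 15–29=279, 30–44=2550, 45+=2239
Total after period 2: 210 + 279 + 2550 + 2239 = 5278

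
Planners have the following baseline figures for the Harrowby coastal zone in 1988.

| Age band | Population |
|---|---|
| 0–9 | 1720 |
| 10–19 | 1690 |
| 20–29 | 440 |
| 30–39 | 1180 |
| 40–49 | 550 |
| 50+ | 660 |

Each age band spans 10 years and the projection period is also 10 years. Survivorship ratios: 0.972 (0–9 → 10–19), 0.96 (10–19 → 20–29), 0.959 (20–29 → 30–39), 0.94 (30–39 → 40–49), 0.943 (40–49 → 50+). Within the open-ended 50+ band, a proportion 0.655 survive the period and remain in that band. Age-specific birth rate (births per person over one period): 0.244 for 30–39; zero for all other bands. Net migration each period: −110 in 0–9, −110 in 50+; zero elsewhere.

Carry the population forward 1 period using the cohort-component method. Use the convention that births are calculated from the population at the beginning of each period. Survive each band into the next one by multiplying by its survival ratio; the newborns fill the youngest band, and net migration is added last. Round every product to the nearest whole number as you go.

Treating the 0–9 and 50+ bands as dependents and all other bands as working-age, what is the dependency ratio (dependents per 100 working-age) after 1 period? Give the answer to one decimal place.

21.1

Let group 1 be 0–9 through group 6 = 50+.
After projecting period 1:
Births: 1180 × 0.244 = 288
Group 2: 1720 × 0.972 = 1672
Group 3: 1690 × 0.96 = 1622
Group 4: 440 × 0.959 = 422
Group 5: 1180 × 0.94 = 1109
Group 6: 550 × 0.943 + 660 × 0.655 = 519 + 432 = 951
Net migration: Group 1 − 110 → 178; Group 6 − 110 → 841
Giving 178 / 1672 / 1622 / 422 / 1109 / 841.
Dependents (band 0–9 + band 50+) = 178 + 841 = 1019; working-age = 4825; ratio = 1019/4825 × 100 = 21.1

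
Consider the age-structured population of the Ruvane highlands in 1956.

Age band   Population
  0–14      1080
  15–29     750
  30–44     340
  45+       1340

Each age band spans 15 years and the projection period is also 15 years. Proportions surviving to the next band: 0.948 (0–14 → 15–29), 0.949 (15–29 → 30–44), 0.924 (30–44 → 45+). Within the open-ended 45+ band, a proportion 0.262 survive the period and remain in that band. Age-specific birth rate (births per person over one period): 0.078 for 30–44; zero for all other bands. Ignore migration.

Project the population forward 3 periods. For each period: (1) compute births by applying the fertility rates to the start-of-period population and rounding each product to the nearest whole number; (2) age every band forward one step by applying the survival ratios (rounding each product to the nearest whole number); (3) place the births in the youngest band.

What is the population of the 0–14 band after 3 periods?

76

Period 1.
Births: 340 × 0.078 = 27
15–29: 1080 × 0.948 = 1024
30–44: 750 × 0.949 = 712
45+: 340 × 0.924 + 1340 × 0.262 = 314 + 351 = 665
End of period: [27, 1024, 712, 665]
Period 2.
Births: 712 × 0.078 = 56
15–29: 27 × 0.948 = 26
30–44: 1024 × 0.949 = 972
45+: 712 × 0.924 + 665 × 0.262 = 658 + 174 = 832
End of period: [56, 26, 972, 832]
Period 3.
Births: 972 × 0.078 = 76
15–29: 56 × 0.948 = 53
30–44: 26 × 0.949 = 25
45+: 972 × 0.924 + 832 × 0.262 = 898 + 218 = 1116
End of period: [76, 53, 25, 1116]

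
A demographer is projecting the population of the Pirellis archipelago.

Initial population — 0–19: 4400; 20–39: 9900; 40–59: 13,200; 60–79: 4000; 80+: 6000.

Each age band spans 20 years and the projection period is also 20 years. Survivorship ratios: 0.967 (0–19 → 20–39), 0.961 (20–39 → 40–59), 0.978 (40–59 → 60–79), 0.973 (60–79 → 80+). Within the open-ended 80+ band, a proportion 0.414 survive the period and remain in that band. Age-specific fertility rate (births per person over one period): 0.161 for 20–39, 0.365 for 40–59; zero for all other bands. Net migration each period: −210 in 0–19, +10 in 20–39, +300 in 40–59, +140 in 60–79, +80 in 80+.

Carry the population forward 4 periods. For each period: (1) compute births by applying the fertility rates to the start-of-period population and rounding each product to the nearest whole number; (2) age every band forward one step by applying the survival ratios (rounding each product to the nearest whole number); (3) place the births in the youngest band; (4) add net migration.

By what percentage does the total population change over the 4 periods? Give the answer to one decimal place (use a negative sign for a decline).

Let band 1 be 0–19 through band 5 = 80+.
After projecting period 1:
Births: 9900 × 0.161 = 1594 ; 13200 × 0.365 = 4818 → 6412
Band 2: 4400 × 0.967 = 4255
Band 3: 9900 × 0.961 = 9514
Band 4: 13200 × 0.978 = 12910
Band 5: 4000 × 0.973 + 6000 × 0.414 = 3892 + 2484 = 6376
Net migration: Band 1 − 210 → 6202; Band 2 + 10 → 4265; Band 3 + 300 → 9814; Band 4 + 140 → 13050; Band 5 + 80 → 6456
Population now: 0–19=6202, 20–39=4265, 40–59=9814, 60–79=13050, 80+=6456
After projecting period 2:
Births: 4265 × 0.161 = 687 ; 9814 × 0.365 = 3582 → 4269
Band 2: 6202 × 0.967 = 5997
Band 3: 4265 × 0.961 = 4099
Band 4: 9814 × 0.978 = 9598
Band 5: 13050 × 0.973 + 6456 × 0.414 = 12698 + 2673 = 15371
Net migration: Band 1 − 210 → 4059; Band 2 + 10 → 6007; Band 3 + 300 → 4399; Band 4 + 140 → 9738; Band 5 + 80 → 15451
Population now: 0–19=4059, 20–39=6007, 40–59=4399, 60–79=9738, 80+=15451
After projecting period 3:
Births: 6007 × 0.161 = 967 ; 4399 × 0.365 = 1606 → 2573
Band 2: 4059 × 0.967 = 3925
Band 3: 6007 × 0.961 = 5773
Band 4: 4399 × 0.978 = 4302
Band 5: 9738 × 0.973 + 15451 × 0.414 = 9475 + 6397 = 15872
Net migration: Band 1 − 210 → 2363; Band 2 + 10 → 3935; Band 3 + 300 → 6073; Band 4 + 140 → 4442; Band 5 + 80 → 15952
Population now: 0–19=2363, 20–39=3935, 40–59=6073, 60–79=4442, 80+=15952
After projecting period 4:
Births: 3935 × 0.161 = 634 ; 6073 × 0.365 = 2217 → 2851
Band 2: 2363 × 0.967 = 2285
Band 3: 3935 × 0.961 = 3782
Band 4: 6073 × 0.978 = 5939
Band 5: 4442 × 0.973 + 15952 × 0.414 = 4322 + 6604 = 10926
Net migration: Band 1 − 210 → 2641; Band 2 + 10 → 2295; Band 3 + 300 → 4082; Band 4 + 140 → 6079; Band 5 + 80 → 11006
Population now: 0–19=2641, 20–39=2295, 40–59=4082, 60–79=6079, 80+=11006
Total: 37500 → 26103; change = -11397; percentage change = -30.4%

-30.4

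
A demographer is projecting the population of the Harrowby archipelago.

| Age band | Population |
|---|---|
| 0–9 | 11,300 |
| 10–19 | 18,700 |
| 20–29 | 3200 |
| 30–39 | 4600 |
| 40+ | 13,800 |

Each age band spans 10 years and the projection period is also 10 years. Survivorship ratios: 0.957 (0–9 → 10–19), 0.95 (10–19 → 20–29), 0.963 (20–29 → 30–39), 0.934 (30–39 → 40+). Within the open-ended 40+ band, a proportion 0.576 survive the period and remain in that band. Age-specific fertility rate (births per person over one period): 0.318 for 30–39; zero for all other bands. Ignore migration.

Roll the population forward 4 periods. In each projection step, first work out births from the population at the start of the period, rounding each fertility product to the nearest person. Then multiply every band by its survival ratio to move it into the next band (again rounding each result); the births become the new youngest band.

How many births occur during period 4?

— Period 1 —
Births: 4600 * 0.318 = 1463
10–19: 11300 * 0.957 = 10814
20–29: 18700 * 0.95 = 17765
30–39: 3200 * 0.963 = 3082
40+: 4600 * 0.934 + 13800 * 0.576 = 4296 + 7949 = 12245
→ [1463, 10814, 17765, 3082, 12245]
— Period 2 —
Births: 3082 * 0.318 = 980
10–19: 1463 * 0.957 = 1400
20–29: 10814 * 0.95 = 10273
30–39: 17765 * 0.963 = 17108
40+: 3082 * 0.934 + 12245 * 0.576 = 2879 + 7053 = 9932
→ [980, 1400, 10273, 17108, 9932]
— Period 3 —
Births: 17108 * 0.318 = 5440
10–19: 980 * 0.957 = 938
20–29: 1400 * 0.95 = 1330
30–39: 10273 * 0.963 = 9893
40+: 17108 * 0.934 + 9932 * 0.576 = 15979 + 5721 = 21700
→ [5440, 938, 1330, 9893, 21700]
— Period 4 —
Births: 9893 * 0.318 = 3146
10–19: 5440 * 0.957 = 5206
20–29: 938 * 0.95 = 891
30–39: 1330 * 0.963 = 1281
40+: 9893 * 0.934 + 21700 * 0.576 = 9240 + 12499 = 21739
→ [3146, 5206, 891, 1281, 21739]

3146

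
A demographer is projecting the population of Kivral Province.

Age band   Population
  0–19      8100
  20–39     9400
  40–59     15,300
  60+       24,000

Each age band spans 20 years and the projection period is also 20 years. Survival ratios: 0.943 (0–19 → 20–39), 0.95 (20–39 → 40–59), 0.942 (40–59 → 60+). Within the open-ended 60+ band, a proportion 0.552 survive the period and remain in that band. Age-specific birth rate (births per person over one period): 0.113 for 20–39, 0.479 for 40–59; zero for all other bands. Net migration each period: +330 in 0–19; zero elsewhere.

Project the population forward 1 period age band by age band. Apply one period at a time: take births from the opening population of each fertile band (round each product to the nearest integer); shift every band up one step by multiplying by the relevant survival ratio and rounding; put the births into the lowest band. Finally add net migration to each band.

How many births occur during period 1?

Let group 1 be 0–19 through group 4 = 60+.
Period 1:
Births: 9400 × 0.113 = 1062  |  15300 × 0.479 = 7329 — total 8391
Group 2: 8100 × 0.943 = 7638
Group 3: 9400 × 0.95 = 8930
Group 4: 15300 × 0.942 + 24000 × 0.552 = 14413 + 13248 = 27661
Net migration: Group 1 + 330 → 8721
→ [8721, 7638, 8930, 27661]

8391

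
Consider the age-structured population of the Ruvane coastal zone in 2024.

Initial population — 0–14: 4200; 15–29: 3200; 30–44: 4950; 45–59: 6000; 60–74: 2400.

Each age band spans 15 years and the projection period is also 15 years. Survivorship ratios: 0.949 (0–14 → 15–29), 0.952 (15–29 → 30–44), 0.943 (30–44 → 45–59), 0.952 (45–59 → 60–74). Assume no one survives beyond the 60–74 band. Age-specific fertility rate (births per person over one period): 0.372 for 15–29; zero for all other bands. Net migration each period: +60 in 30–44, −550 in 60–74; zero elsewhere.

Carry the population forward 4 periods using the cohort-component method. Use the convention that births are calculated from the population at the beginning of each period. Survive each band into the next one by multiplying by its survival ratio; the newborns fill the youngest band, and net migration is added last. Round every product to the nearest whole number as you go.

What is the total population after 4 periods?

6302

Period 1:
Births: 3200 × 0.372 = 1190
15–29: 4200 × 0.949 = 3986
30–44: 3200 × 0.952 = 3046
45–59: 4950 × 0.943 = 4668
60–74: 6000 × 0.952 = 5712
Net migration: 30–44 + 60 → 3106; 60–74 − 550 → 5162
Giving 1190 / 3986 / 3106 / 4668 / 5162.
Period 2:
Births: 3986 × 0.372 = 1483
15–29: 1190 × 0.949 = 1129
30–44: 3986 × 0.952 = 3795
45–59: 3106 × 0.943 = 2929
60–74: 4668 × 0.952 = 4444
Net migration: 30–44 + 60 → 3855; 60–74 − 550 → 3894
Giving 1483 / 1129 / 3855 / 2929 / 3894.
Period 3:
Births: 1129 × 0.372 = 420
15–29: 1483 × 0.949 = 1407
30–44: 1129 × 0.952 = 1075
45–59: 3855 × 0.943 = 3635
60–74: 2929 × 0.952 = 2788
Net migration: 30–44 + 60 → 1135; 60–74 − 550 → 2238
Giving 420 / 1407 / 1135 / 3635 / 2238.
Period 4:
Births: 1407 × 0.372 = 523
15–29: 420 × 0.949 = 399
30–44: 1407 × 0.952 = 1339
45–59: 1135 × 0.943 = 1070
60–74: 3635 × 0.952 = 3461
Net migration: 30–44 + 60 → 1399; 60–74 − 550 → 2911
Giving 523 / 399 / 1399 / 1070 / 2911.
Total after period 4: 523 + 399 + 1399 + 1070 + 2911 = 6302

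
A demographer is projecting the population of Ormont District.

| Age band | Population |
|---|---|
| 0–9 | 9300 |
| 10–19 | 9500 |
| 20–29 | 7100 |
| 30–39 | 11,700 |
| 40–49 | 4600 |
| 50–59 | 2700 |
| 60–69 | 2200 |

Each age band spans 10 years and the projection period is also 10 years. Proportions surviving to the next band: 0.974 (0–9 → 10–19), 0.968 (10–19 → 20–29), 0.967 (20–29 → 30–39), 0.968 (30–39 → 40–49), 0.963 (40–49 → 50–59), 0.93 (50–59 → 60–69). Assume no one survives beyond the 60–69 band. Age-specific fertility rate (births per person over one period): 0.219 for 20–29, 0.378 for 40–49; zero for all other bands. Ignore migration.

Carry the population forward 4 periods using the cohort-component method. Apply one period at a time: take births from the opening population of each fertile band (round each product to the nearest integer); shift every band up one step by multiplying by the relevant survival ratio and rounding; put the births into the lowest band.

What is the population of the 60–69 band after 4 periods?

5952

(Bands numbered youngest = 1 to oldest = 7.)
— Period 1 —
Births: 7100 * 0.219 = 1555  |  4600 * 0.378 = 1739 — total 3294
Band 2: 9300 * 0.974 = 9058
Band 3: 9500 * 0.968 = 9196
Band 4: 7100 * 0.967 = 6866
Band 5: 11700 * 0.968 = 11326
Band 6: 4600 * 0.963 = 4430
Band 7: 2700 * 0.93 = 2511
Population now: 0–9=3294, 10–19=9058, 20–29=9196, 30–39=6866, 40–49=11326, 50–59=4430, 60–69=2511
— Period 2 —
Births: 9196 * 0.219 = 2014  |  11326 * 0.378 = 4281 — total 6295
Band 2: 3294 * 0.974 = 3208
Band 3: 9058 * 0.968 = 8768
Band 4: 9196 * 0.967 = 8893
Band 5: 6866 * 0.968 = 6646
Band 6: 11326 * 0.963 = 10907
Band 7: 4430 * 0.93 = 4120
Population now: 0–9=6295, 10–19=3208, 20–29=8768, 30–39=8893, 40–49=6646, 50–59=10907, 60–69=4120
— Period 3 —
Births: 8768 * 0.219 = 1920  |  6646 * 0.378 = 2512 — total 4432
Band 2: 6295 * 0.974 = 6131
Band 3: 3208 * 0.968 = 3105
Band 4: 8768 * 0.967 = 8479
Band 5: 8893 * 0.968 = 8608
Band 6: 6646 * 0.963 = 6400
Band 7: 10907 * 0.93 = 10144
Population now: 0–9=4432, 10–19=6131, 20–29=3105, 30–39=8479, 40–49=8608, 50–59=6400, 60–69=10144
— Period 4 —
Births: 3105 * 0.219 = 680  |  8608 * 0.378 = 3254 — total 3934
Band 2: 4432 * 0.974 = 4317
Band 3: 6131 * 0.968 = 5935
Band 4: 3105 * 0.967 = 3003
Band 5: 8479 * 0.968 = 8208
Band 6: 8608 * 0.963 = 8290
Band 7: 6400 * 0.93 = 5952
Population now: 0–9=3934, 10–19=4317, 20–29=5935, 30–39=3003, 40–49=8208, 50–59=8290, 60–69=5952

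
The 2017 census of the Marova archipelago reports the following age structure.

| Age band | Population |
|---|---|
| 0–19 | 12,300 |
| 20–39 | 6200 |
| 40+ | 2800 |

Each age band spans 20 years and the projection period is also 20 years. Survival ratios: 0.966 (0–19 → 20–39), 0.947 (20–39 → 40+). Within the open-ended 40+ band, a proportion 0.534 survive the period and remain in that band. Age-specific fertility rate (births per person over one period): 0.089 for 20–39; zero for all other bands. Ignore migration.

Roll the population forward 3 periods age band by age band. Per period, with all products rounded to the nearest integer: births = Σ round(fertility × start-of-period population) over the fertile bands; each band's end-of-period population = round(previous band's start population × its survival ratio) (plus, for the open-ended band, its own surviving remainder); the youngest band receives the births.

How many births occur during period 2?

(Bands numbered youngest = 1 to oldest = 3.)
After projecting period 1:
Births: 6200 × 0.089 = 552
Band 2: 12300 × 0.966 = 11882
Band 3: 6200 × 0.947 + 2800 × 0.534 = 5871 + 1495 = 7366
→ [552, 11882, 7366]
After projecting period 2:
Births: 11882 × 0.089 = 1057
Band 2: 552 × 0.966 = 533
Band 3: 11882 × 0.947 + 7366 × 0.534 = 11252 + 3933 = 15185
→ [1057, 533, 15185]

1057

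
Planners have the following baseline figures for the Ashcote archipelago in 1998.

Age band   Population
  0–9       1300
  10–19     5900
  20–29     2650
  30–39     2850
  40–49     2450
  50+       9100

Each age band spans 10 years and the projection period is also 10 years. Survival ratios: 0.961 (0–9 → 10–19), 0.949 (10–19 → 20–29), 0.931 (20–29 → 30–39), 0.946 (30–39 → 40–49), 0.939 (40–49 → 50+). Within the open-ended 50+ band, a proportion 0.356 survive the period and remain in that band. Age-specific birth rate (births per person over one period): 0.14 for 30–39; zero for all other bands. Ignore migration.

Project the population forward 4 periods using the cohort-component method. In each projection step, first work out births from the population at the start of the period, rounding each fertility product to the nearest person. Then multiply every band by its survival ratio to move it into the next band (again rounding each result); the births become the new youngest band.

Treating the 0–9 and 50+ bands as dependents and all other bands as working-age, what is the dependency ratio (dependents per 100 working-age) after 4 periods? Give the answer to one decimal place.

255.8

Period 1:
Births: 2850 * 0.14 = 399
10–19: 1300 * 0.961 = 1249
20–29: 5900 * 0.949 = 5599
30–39: 2650 * 0.931 = 2467
40–49: 2850 * 0.946 = 2696
50+: 2450 * 0.939 + 9100 * 0.356 = 2301 + 3240 = 5541
Population now: 0–9=399, 10–19=1249, 20–29=5599, 30–39=2467, 40–49=2696, 50+=5541
Period 2:
Births: 2467 * 0.14 = 345
10–19: 399 * 0.961 = 383
20–29: 1249 * 0.949 = 1185
30–39: 5599 * 0.931 = 5213
40–49: 2467 * 0.946 = 2334
50+: 2696 * 0.939 + 5541 * 0.356 = 2532 + 1973 = 4505
Population now: 0–9=345, 10–19=383, 20–29=1185, 30–39=5213, 40–49=2334, 50+=4505
Period 3:
Births: 5213 * 0.14 = 730
10–19: 345 * 0.961 = 332
20–29: 383 * 0.949 = 363
30–39: 1185 * 0.931 = 1103
40–49: 5213 * 0.946 = 4931
50+: 2334 * 0.939 + 4505 * 0.356 = 2192 + 1604 = 3796
Population now: 0–9=730, 10–19=332, 20–29=363, 30–39=1103, 40–49=4931, 50+=3796
Period 4:
Births: 1103 * 0.14 = 154
10–19: 730 * 0.961 = 702
20–29: 332 * 0.949 = 315
30–39: 363 * 0.931 = 338
40–49: 1103 * 0.946 = 1043
50+: 4931 * 0.939 + 3796 * 0.356 = 4630 + 1351 = 5981
Population now: 0–9=154, 10–19=702, 20–29=315, 30–39=338, 40–49=1043, 50+=5981
Dependents (band 0–9 + band 50+) = 154 + 5981 = 6135; working-age = 2398; ratio = 6135/2398 × 100 = 255.8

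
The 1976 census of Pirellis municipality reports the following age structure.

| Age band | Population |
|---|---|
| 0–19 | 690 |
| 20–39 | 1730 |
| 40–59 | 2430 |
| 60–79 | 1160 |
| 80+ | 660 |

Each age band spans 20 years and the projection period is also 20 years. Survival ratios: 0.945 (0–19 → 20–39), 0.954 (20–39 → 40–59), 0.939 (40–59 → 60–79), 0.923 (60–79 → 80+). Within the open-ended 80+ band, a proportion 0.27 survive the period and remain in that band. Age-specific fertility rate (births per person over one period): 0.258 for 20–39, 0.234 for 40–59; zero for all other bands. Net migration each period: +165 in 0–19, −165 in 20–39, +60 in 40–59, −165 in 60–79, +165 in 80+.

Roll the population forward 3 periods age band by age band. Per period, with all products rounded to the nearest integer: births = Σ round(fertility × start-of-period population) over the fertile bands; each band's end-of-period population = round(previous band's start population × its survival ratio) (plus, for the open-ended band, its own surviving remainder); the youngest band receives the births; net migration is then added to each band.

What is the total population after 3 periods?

4485

Period 1.
Births: 1730 × 0.258 = 446  |  2430 × 0.234 = 569 — total 1015
20–39: 690 × 0.945 = 652
40–59: 1730 × 0.954 = 1650
60–79: 2430 × 0.939 = 2282
80+: 1160 × 0.923 + 660 × 0.27 = 1071 + 178 = 1249
Net migration: 0–19 + 165 → 1180; 20–39 − 165 → 487; 40–59 + 60 → 1710; 60–79 − 165 → 2117; 80+ + 165 → 1414
Population now: 0–19=1180, 20–39=487, 40–59=1710, 60–79=2117, 80+=1414
Period 2.
Births: 487 × 0.258 = 126  |  1710 × 0.234 = 400 — total 526
20–39: 1180 × 0.945 = 1115
40–59: 487 × 0.954 = 465
60–79: 1710 × 0.939 = 1606
80+: 2117 × 0.923 + 1414 × 0.27 = 1954 + 382 = 2336
Net migration: 0–19 + 165 → 691; 20–39 − 165 → 950; 40–59 + 60 → 525; 60–79 − 165 → 1441; 80+ + 165 → 2501
Population now: 0–19=691, 20–39=950, 40–59=525, 60–79=1441, 80+=2501
Period 3.
Births: 950 × 0.258 = 245  |  525 × 0.234 = 123 — total 368
20–39: 691 × 0.945 = 653
40–59: 950 × 0.954 = 906
60–79: 525 × 0.939 = 493
80+: 1441 × 0.923 + 2501 × 0.27 = 1330 + 675 = 2005
Net migration: 0–19 + 165 → 533; 20–39 − 165 → 488; 40–59 + 60 → 966; 60–79 − 165 → 328; 80+ + 165 → 2170
Population now: 0–19=533, 20–39=488, 40–59=966, 60–79=328, 80+=2170
Total after period 3: 533 + 488 + 966 + 328 + 2170 = 4485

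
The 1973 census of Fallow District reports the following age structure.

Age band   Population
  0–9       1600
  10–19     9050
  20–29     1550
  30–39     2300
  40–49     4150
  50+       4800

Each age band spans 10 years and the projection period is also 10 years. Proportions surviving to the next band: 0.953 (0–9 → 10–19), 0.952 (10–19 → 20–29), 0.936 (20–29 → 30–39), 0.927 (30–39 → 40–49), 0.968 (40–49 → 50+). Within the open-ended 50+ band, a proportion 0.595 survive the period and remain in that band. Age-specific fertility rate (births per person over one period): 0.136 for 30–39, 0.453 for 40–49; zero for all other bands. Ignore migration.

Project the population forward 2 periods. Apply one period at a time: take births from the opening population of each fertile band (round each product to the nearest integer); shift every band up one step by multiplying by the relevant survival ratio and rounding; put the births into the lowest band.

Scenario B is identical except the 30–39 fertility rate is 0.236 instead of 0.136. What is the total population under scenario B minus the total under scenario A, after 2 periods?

Call the groups 1 to 6, youngest first.
[period 1]
Births: 2300 * 0.136 = 313  |  4150 * 0.453 = 1880 → 2193
Group 2: 1600 * 0.953 = 1525
Group 3: 9050 * 0.952 = 8616
Group 4: 1550 * 0.936 = 1451
Group 5: 2300 * 0.927 = 2132
Group 6: 4150 * 0.968 + 4800 * 0.595 = 4017 + 2856 = 6873
Giving 2193 / 1525 / 8616 / 1451 / 2132 / 6873.
[period 2]
Births: 1451 * 0.136 = 197  |  2132 * 0.453 = 966 → 1163
Group 2: 2193 * 0.953 = 2090
Group 3: 1525 * 0.952 = 1452
Group 4: 8616 * 0.936 = 8065
Group 5: 1451 * 0.927 = 1345
Group 6: 2132 * 0.968 + 6873 * 0.595 = 2064 + 4089 = 6153
Giving 1163 / 2090 / 1452 / 8065 / 1345 / 6153.
Scenario A total after 2 periods: 20268
Scenario B projection —
[period 1]
Births: 2300 * 0.236 = 543  |  4150 * 0.453 = 1880 → 2423
Group 2: 1600 * 0.953 = 1525
Group 3: 9050 * 0.952 = 8616
Group 4: 1550 * 0.936 = 1451
Group 5: 2300 * 0.927 = 2132
Group 6: 4150 * 0.968 + 4800 * 0.595 = 4017 + 2856 = 6873
Giving 2423 / 1525 / 8616 / 1451 / 2132 / 6873.
[period 2]
Births: 1451 * 0.236 = 342  |  2132 * 0.453 = 966 → 1308
Group 2: 2423 * 0.953 = 2309
Group 3: 1525 * 0.952 = 1452
Group 4: 8616 * 0.936 = 8065
Group 5: 1451 * 0.927 = 1345
Group 6: 2132 * 0.968 + 6873 * 0.595 = 2064 + 4089 = 6153
Giving 1308 / 2309 / 1452 / 8065 / 1345 / 6153.
Scenario B total after 2 periods: 20632
Difference B − A = 20632 − 20268 = 364

364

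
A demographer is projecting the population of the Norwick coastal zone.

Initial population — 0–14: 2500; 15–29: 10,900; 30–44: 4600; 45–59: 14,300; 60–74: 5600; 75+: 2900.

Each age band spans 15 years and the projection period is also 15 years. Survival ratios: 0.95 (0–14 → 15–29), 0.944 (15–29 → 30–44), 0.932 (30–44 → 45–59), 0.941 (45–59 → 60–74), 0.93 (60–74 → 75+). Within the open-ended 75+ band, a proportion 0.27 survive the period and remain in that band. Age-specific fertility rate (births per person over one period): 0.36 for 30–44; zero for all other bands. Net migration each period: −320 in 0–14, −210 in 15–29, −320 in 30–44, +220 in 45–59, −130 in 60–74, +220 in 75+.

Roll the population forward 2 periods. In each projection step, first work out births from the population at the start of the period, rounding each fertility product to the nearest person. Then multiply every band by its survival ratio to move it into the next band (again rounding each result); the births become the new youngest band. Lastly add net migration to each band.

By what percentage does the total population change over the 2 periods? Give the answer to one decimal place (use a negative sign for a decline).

-16.8

Let band 1 be 0–14 through band 6 = 75+.
— Period 1 —
Births: 4600 * 0.36 = 1656
Band 2: 2500 * 0.95 = 2375
Band 3: 10900 * 0.944 = 10290
Band 4: 4600 * 0.932 = 4287
Band 5: 14300 * 0.941 = 13456
Band 6: 5600 * 0.93 + 2900 * 0.27 = 5208 + 783 = 5991
Net migration: Band 1 − 320 → 1336; Band 2 − 210 → 2165; Band 3 − 320 → 9970; Band 4 + 220 → 4507; Band 5 − 130 → 13326; Band 6 + 220 → 6211
Giving 1336 / 2165 / 9970 / 4507 / 13326 / 6211.
— Period 2 —
Births: 9970 * 0.36 = 3589
Band 2: 1336 * 0.95 = 1269
Band 3: 2165 * 0.944 = 2044
Band 4: 9970 * 0.932 = 9292
Band 5: 4507 * 0.941 = 4241
Band 6: 13326 * 0.93 + 6211 * 0.27 = 12393 + 1677 = 14070
Net migration: Band 1 − 320 → 3269; Band 2 − 210 → 1059; Band 3 − 320 → 1724; Band 4 + 220 → 9512; Band 5 − 130 → 4111; Band 6 + 220 → 14290
Giving 3269 / 1059 / 1724 / 9512 / 4111 / 14290.
Total: 40800 → 33965; change = -6835; percentage change = -16.8%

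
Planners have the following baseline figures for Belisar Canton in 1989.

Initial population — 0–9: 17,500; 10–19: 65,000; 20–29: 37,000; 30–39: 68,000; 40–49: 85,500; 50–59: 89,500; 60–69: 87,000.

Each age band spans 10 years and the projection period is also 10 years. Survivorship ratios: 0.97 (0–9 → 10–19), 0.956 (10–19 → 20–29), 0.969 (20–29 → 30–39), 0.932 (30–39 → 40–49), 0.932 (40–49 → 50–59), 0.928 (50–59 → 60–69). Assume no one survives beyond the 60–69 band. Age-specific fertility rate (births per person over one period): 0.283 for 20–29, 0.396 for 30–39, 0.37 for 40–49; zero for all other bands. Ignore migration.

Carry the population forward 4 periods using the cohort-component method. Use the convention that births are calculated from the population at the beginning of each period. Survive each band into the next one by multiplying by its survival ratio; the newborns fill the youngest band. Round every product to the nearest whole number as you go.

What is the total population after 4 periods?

Let group 1 be 0–9 through group 7 = 60–69.
Period 1.
Births: 37000 × 0.283 = 10471  |  68000 × 0.396 = 26928  |  85500 × 0.37 = 31635 ⇒ total 69034
Group 2: 17500 × 0.97 = 16975
Group 3: 65000 × 0.956 = 62140
Group 4: 37000 × 0.969 = 35853
Group 5: 68000 × 0.932 = 63376
Group 6: 85500 × 0.932 = 79686
Group 7: 89500 × 0.928 = 83056
→ [69034, 16975, 62140, 35853, 63376, 79686, 83056]
Period 2.
Births: 62140 × 0.283 = 17586  |  35853 × 0.396 = 14198  |  63376 × 0.37 = 23449 ⇒ total 55233
Group 2: 69034 × 0.97 = 66963
Group 3: 16975 × 0.956 = 16228
Group 4: 62140 × 0.969 = 60214
Group 5: 35853 × 0.932 = 33415
Group 6: 63376 × 0.932 = 59066
Group 7: 79686 × 0.928 = 73949
→ [55233, 66963, 16228, 60214, 33415, 59066, 73949]
Period 3.
Births: 16228 × 0.283 = 4593  |  60214 × 0.396 = 23845  |  33415 × 0.37 = 12364 ⇒ total 40802
Group 2: 55233 × 0.97 = 53576
Group 3: 66963 × 0.956 = 64017
Group 4: 16228 × 0.969 = 15725
Group 5: 60214 × 0.932 = 56119
Group 6: 33415 × 0.932 = 31143
Group 7: 59066 × 0.928 = 54813
→ [40802, 53576, 64017, 15725, 56119, 31143, 54813]
Period 4.
Births: 64017 × 0.283 = 18117  |  15725 × 0.396 = 6227  |  56119 × 0.37 = 20764 ⇒ total 45108
Group 2: 40802 × 0.97 = 39578
Group 3: 53576 × 0.956 = 51219
Group 4: 64017 × 0.969 = 62032
Group 5: 15725 × 0.932 = 14656
Group 6: 56119 × 0.932 = 52303
Group 7: 31143 × 0.928 = 28901
→ [45108, 39578, 51219, 62032, 14656, 52303, 28901]
Total after period 4: 45108 + 39578 + 51219 + 62032 + 14656 + 52303 + 28901 = 293797

293797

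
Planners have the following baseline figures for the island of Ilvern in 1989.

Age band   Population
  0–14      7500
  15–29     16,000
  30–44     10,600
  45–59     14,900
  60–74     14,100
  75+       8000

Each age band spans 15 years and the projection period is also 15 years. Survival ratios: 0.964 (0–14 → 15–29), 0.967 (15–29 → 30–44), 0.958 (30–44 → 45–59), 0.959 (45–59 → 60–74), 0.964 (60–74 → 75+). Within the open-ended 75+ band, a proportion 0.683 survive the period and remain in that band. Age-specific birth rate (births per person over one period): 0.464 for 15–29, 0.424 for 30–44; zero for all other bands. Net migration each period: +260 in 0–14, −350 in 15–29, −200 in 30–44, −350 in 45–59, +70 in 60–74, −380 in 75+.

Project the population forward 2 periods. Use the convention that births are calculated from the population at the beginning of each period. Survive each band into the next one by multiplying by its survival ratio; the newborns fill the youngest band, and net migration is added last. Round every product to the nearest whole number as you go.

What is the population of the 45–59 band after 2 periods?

14281

Numbering the bands 1..6 from youngest to oldest:
After projecting period 1:
Births: 16000 * 0.464 = 7424, 10600 * 0.424 = 4494 → total 11918
Band 2: 7500 * 0.964 = 7230
Band 3: 16000 * 0.967 = 15472
Band 4: 10600 * 0.958 = 10155
Band 5: 14900 * 0.959 = 14289
Band 6: 14100 * 0.964 + 8000 * 0.683 = 13592 + 5464 = 19056
Net migration: Band 1 + 260 → 12178; Band 2 − 350 → 6880; Band 3 − 200 → 15272; Band 4 − 350 → 9805; Band 5 + 70 → 14359; Band 6 − 380 → 18676
Population now: 0–14=12178, 15–29=6880, 30–44=15272, 45–59=9805, 60–74=14359, 75+=18676
After projecting period 2:
Births: 6880 * 0.464 = 3192, 15272 * 0.424 = 6475 → total 9667
Band 2: 12178 * 0.964 = 11740
Band 3: 6880 * 0.967 = 6653
Band 4: 15272 * 0.958 = 14631
Band 5: 9805 * 0.959 = 9403
Band 6: 14359 * 0.964 + 18676 * 0.683 = 13842 + 12756 = 26598
Net migration: Band 1 + 260 → 9927; Band 2 − 350 → 11390; Band 3 − 200 → 6453; Band 4 − 350 → 14281; Band 5 + 70 → 9473; Band 6 − 380 → 26218
Population now: 0–14=9927, 15–29=11390, 30–44=6453, 45–59=14281, 60–74=9473, 75+=26218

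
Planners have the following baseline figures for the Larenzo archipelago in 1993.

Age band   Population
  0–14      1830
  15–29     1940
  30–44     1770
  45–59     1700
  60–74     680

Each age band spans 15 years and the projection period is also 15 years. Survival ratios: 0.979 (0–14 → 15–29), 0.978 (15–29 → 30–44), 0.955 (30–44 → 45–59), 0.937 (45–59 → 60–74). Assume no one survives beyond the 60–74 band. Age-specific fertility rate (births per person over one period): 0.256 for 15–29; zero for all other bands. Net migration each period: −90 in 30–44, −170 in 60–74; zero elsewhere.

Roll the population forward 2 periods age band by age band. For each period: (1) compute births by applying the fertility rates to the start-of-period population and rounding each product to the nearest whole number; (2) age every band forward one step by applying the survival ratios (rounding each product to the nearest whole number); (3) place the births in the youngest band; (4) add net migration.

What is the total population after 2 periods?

Numbering the groups 1..5 from youngest to oldest:
After projecting period 1:
Births: 1940 * 0.256 = 497
Group 2: 1830 * 0.979 = 1792
Group 3: 1940 * 0.978 = 1897
Group 4: 1770 * 0.955 = 1690
Group 5: 1700 * 0.937 = 1593
Net migration: Group 3 − 90 → 1807; Group 5 − 170 → 1423
Population now: 0–14=497, 15–29=1792, 30–44=1807, 45–59=1690, 60–74=1423
After projecting period 2:
Births: 1792 * 0.256 = 459
Group 2: 497 * 0.979 = 487
Group 3: 1792 * 0.978 = 1753
Group 4: 1807 * 0.955 = 1726
Group 5: 1690 * 0.937 = 1584
Net migration: Group 3 − 90 → 1663; Group 5 − 170 → 1414
Population now: 0–14=459, 15–29=487, 30–44=1663, 45–59=1726, 60–74=1414
Total after period 2: 459 + 487 + 1663 + 1726 + 1414 = 5749

5749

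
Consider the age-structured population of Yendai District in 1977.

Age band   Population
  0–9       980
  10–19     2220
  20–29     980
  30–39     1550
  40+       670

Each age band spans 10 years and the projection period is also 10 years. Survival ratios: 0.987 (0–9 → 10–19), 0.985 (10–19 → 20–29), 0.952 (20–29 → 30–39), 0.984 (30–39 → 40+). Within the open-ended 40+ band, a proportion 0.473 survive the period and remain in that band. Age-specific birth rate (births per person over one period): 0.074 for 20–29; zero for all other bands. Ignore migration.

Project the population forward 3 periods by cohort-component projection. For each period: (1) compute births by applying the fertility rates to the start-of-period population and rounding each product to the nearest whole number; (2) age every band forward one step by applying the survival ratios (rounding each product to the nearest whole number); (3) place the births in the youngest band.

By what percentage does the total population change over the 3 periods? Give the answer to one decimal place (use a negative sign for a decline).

-35.9

Let band 1 be 0–9 through band 5 = 40+.
Period 1:
Births: 980 * 0.074 = 73
Band 2: 980 * 0.987 = 967
Band 3: 2220 * 0.985 = 2187
Band 4: 980 * 0.952 = 933
Band 5: 1550 * 0.984 + 670 * 0.473 = 1525 + 317 = 1842
→ [73, 967, 2187, 933, 1842]
Period 2:
Births: 2187 * 0.074 = 162
Band 2: 73 * 0.987 = 72
Band 3: 967 * 0.985 = 952
Band 4: 2187 * 0.952 = 2082
Band 5: 933 * 0.984 + 1842 * 0.473 = 918 + 871 = 1789
→ [162, 72, 952, 2082, 1789]
Period 3:
Births: 952 * 0.074 = 70
Band 2: 162 * 0.987 = 160
Band 3: 72 * 0.985 = 71
Band 4: 952 * 0.952 = 906
Band 5: 2082 * 0.984 + 1789 * 0.473 = 2049 + 846 = 2895
→ [70, 160, 71, 906, 2895]
Total: 6400 → 4102; change = -2298; percentage change = -35.9%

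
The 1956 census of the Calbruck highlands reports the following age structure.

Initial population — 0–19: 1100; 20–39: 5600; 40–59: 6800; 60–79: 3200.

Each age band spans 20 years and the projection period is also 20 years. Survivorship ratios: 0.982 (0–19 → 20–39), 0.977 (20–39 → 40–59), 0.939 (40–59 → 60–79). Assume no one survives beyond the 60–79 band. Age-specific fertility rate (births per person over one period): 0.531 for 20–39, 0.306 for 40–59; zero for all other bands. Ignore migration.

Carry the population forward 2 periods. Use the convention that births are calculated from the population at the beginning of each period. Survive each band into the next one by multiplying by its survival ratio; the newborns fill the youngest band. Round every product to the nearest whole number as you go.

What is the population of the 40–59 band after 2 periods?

1055

Period 1.
Births: 5600 × 0.531 = 2974, 6800 × 0.306 = 2081 ⇒ total 5055
20–39: 1100 × 0.982 = 1080
40–59: 5600 × 0.977 = 5471
60–79: 6800 × 0.939 = 6385
Population now: 0–19=5055, 20–39=1080, 40–59=5471, 60–79=6385
Period 2.
Births: 1080 × 0.531 = 573, 5471 × 0.306 = 1674 ⇒ total 2247
20–39: 5055 × 0.982 = 4964
40–59: 1080 × 0.977 = 1055
60–79: 5471 × 0.939 = 5137
Population now: 0–19=2247, 20–39=4964, 40–59=1055, 60–79=5137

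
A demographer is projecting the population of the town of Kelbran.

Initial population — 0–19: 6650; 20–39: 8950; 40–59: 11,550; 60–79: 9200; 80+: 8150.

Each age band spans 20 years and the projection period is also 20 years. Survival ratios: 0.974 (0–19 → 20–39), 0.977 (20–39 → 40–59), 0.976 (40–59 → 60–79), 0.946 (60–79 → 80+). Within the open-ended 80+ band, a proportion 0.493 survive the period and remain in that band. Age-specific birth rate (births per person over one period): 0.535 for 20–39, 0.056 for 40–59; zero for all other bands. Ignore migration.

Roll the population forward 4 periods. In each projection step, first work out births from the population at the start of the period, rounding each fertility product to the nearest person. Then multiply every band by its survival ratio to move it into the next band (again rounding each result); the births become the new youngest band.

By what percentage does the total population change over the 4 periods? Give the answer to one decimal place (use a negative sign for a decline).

Let band 1 be 0–19 through band 5 = 80+.
— Period 1 —
Births: 8950 * 0.535 = 4788  |  11550 * 0.056 = 647 — total 5435
Band 2: 6650 * 0.974 = 6477
Band 3: 8950 * 0.977 = 8744
Band 4: 11550 * 0.976 = 11273
Band 5: 9200 * 0.946 + 8150 * 0.493 = 8703 + 4018 = 12721
Giving 5435 / 6477 / 8744 / 11273 / 12721.
— Period 2 —
Births: 6477 * 0.535 = 3465  |  8744 * 0.056 = 490 — total 3955
Band 2: 5435 * 0.974 = 5294
Band 3: 6477 * 0.977 = 6328
Band 4: 8744 * 0.976 = 8534
Band 5: 11273 * 0.946 + 12721 * 0.493 = 10664 + 6271 = 16935
Giving 3955 / 5294 / 6328 / 8534 / 16935.
— Period 3 —
Births: 5294 * 0.535 = 2832  |  6328 * 0.056 = 354 — total 3186
Band 2: 3955 * 0.974 = 3852
Band 3: 5294 * 0.977 = 5172
Band 4: 6328 * 0.976 = 6176
Band 5: 8534 * 0.946 + 16935 * 0.493 = 8073 + 8349 = 16422
Giving 3186 / 3852 / 5172 / 6176 / 16422.
— Period 4 —
Births: 3852 * 0.535 = 2061  |  5172 * 0.056 = 290 — total 2351
Band 2: 3186 * 0.974 = 3103
Band 3: 3852 * 0.977 = 3763
Band 4: 5172 * 0.976 = 5048
Band 5: 6176 * 0.946 + 16422 * 0.493 = 5842 + 8096 = 13938
Giving 2351 / 3103 / 3763 / 5048 / 13938.
Total: 44500 → 28203; change = -16297; percentage change = -36.6%

-36.6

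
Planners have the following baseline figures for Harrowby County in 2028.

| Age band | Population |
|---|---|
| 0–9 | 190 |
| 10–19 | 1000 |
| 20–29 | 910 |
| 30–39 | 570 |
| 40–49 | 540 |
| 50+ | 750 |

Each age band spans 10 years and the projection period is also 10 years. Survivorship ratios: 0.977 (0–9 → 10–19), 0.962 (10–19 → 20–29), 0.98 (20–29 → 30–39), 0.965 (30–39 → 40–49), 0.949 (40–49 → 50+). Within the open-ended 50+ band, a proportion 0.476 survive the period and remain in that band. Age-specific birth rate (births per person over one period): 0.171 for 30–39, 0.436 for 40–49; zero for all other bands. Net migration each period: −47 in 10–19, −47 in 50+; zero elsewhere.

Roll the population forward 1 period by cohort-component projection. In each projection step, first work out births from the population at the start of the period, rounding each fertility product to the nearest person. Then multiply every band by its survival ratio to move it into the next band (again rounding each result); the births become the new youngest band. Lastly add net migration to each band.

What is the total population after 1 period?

(Groups numbered youngest = 1 to oldest = 6.)
— Period 1 —
Births: 570 × 0.171 = 97, 540 × 0.436 = 235 ⇒ total 332
Group 2: 190 × 0.977 = 186
Group 3: 1000 × 0.962 = 962
Group 4: 910 × 0.98 = 892
Group 5: 570 × 0.965 = 550
Group 6: 540 × 0.949 + 750 × 0.476 = 512 + 357 = 869
Net migration: Group 2 − 47 → 139; Group 6 − 47 → 822
→ [332, 139, 962, 892, 550, 822]
Total after period 1: 332 + 139 + 962 + 892 + 550 + 822 = 3697

3697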